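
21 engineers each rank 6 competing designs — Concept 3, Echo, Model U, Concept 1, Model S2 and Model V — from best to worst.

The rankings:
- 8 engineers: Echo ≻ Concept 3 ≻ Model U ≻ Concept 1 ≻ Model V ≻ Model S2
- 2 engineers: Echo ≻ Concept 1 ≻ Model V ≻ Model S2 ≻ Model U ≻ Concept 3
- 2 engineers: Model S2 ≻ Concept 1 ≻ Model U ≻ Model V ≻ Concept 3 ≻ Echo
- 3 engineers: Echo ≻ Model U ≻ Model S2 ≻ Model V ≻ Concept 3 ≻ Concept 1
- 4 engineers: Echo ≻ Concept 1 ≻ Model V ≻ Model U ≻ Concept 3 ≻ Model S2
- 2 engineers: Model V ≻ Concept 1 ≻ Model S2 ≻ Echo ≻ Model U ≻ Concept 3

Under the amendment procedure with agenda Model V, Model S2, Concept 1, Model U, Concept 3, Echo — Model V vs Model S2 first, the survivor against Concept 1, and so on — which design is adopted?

Echo

Round 1: Model V vs Model S2 — 16–5, Model V advances.
Round 2: Model V vs Concept 1 — 5–16, Concept 1 advances.
Round 3: Concept 1 vs Model U — 10–11, Model U advances.
Round 4: Model U vs Concept 3 — 13–8, Model U advances.
Round 5: Model U vs Echo — 2–19, Echo advances.
Echo survives the agenda.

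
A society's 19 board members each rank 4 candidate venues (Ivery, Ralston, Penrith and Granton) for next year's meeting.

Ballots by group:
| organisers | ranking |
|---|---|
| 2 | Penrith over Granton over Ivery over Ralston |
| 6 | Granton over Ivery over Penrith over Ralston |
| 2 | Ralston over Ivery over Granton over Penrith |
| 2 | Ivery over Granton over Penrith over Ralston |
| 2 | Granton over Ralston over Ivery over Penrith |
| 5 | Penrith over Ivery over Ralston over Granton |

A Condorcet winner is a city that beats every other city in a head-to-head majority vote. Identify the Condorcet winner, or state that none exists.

Head-to-head results (19 organisers):
Ivery–Ralston: Ivery 15–4.
Ivery vs Penrith: Ivery, 12–7.
Ivery vs Granton: Granton wins 10–9.
Ralston vs Penrith: Penrith, 15–4.
Ralston vs Granton: Granton wins 12–7.
Penrith vs Granton: Granton, 12–7.
Granton wins every pairwise contest, so Granton is the Condorcet winner.

Granton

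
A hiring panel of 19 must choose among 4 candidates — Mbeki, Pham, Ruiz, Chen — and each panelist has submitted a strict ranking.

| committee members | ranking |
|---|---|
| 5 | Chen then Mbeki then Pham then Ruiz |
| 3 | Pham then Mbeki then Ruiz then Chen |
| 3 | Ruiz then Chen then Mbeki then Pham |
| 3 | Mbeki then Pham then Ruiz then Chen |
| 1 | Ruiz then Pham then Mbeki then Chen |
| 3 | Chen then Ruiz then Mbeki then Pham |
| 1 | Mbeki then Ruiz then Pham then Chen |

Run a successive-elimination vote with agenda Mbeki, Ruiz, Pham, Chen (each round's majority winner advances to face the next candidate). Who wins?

Round 1: Mbeki vs Ruiz — 12–7, Mbeki advances.
Round 2: Mbeki vs Pham — 15–4, Mbeki advances.
Round 3: Mbeki vs Chen — 8–11, Chen advances.
Chen survives the agenda.

Chen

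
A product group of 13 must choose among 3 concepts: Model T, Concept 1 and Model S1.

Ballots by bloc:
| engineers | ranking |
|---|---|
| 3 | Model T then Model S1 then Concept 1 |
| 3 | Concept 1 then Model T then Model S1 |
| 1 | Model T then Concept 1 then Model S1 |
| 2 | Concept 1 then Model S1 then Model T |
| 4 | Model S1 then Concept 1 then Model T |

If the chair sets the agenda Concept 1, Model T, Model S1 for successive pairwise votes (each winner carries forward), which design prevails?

Model S1

Round 1: Concept 1 vs Model T — 9–4, Concept 1 advances.
Round 2: Concept 1 vs Model S1 — 6–7, Model S1 advances.
The agenda winner is Model S1.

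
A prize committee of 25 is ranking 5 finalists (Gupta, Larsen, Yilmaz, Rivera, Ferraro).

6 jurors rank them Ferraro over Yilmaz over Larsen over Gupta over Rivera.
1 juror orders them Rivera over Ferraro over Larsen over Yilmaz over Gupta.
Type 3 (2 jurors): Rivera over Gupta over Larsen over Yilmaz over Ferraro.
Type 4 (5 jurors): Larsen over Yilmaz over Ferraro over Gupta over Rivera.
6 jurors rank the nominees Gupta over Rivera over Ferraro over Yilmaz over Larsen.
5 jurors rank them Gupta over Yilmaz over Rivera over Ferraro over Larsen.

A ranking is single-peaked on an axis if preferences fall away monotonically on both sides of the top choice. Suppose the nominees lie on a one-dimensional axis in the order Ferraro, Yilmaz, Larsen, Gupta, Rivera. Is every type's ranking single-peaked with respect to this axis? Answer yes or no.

no

Axis positions: Ferraro=1, Yilmaz=2, Larsen=3, Gupta=4, Rivera=5.
Type 1 (peak Ferraro at position 1): ranking walks positions 1-2-3-4-5, expanding outward from the peak — single-peaked.
Type 2: ranking walks positions 5-1-3-2-4; Ferraro is ranked above Gupta even though Gupta lies between Ferraro and the peak Rivera on the axis — preferences dip and rise again. Not single-peaked.
Type 3 (peak Rivera at position 5): ranking walks positions 5-4-3-2-1, expanding outward from the peak — single-peaked.
Type 4 (peak Larsen at position 3): ranking walks positions 3-2-1-4-5, expanding outward from the peak — single-peaked.
Type 5: ranking walks positions 4-5-1-2-3; Ferraro is ranked above Larsen even though Larsen lies between Ferraro and the peak Gupta on the axis — preferences dip and rise again. Not single-peaked.
Type 6: ranking walks positions 4-2-5-1-3; Yilmaz is ranked above Larsen even though Larsen lies between Yilmaz and the peak Gupta on the axis — preferences dip and rise again. Not single-peaked.
Type 2 violates single-peakedness, so the profile is not single-peaked on this axis.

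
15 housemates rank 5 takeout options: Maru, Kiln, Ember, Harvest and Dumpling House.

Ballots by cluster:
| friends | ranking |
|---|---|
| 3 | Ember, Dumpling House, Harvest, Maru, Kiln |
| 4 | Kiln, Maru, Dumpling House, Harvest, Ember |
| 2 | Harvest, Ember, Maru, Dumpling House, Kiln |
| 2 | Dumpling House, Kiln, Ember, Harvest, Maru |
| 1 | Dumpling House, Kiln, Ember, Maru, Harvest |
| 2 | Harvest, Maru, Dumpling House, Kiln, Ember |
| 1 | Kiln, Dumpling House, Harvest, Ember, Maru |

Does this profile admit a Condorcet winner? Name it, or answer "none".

Pairwise majorities:
Maru vs Kiln: Kiln wins 8–7.
Maru vs Ember: Ember wins 9–6.
Maru vs Harvest: Harvest, 10–5.
Maru vs Dumpling House: Maru wins 8–7.
Kiln–Ember: Kiln 10–5.
Kiln vs Harvest: Kiln wins 8–7.
Kiln vs Dumpling House: Dumpling House wins 10–5.
Ember–Harvest: Harvest 9–6.
Ember–Dumpling House: Dumpling House 10–5.
Harvest vs Dumpling House: Dumpling House, 11–4.
Every restaurant loses at least once (Maru loses to Kiln; Kiln loses to Dumpling House; Ember loses to Kiln; Harvest loses to Kiln; Dumpling House loses to Maru). The majority relation contains the cycle Maru beats Dumpling House beats Kiln beats Maru, so there is no Condorcet winner.

none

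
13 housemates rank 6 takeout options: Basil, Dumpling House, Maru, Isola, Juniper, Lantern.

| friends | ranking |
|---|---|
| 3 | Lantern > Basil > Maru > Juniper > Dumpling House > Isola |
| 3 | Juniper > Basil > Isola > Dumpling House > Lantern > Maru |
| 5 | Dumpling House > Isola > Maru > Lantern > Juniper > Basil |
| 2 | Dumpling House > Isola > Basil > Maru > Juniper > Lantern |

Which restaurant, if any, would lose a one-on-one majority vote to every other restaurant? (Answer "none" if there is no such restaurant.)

none

Head-to-head results (13 friends):
Basil vs Dumpling House: Basil is ranked higher on 3+3 = 6 ballots, Dumpling House on 7. Dumpling House wins 7–6.
Basil vs Maru: Basil wins 8–5.
Basil vs Isola: Basil is ranked higher on 3+3 = 6 ballots, Isola on 7. Isola wins 7–6.
Basil–Juniper: Juniper 8–5.
Basil vs Lantern: 5 to 8, Lantern.
Dumpling House vs Maru: Dumpling House wins 10–3.
Dumpling House vs Isola: Dumpling House wins 10–3.
Dumpling House vs Juniper: Dumpling House, 7–6.
Dumpling House vs Lantern: 3+5+2 = 10 for Dumpling House, 3 for Lantern — Dumpling House by 10–3.
Maru vs Isola: 3 for Maru, 10 for Isola — Isola by 10–3.
Maru vs Juniper: Maru, 10–3.
Maru vs Lantern: 7 to 6, Maru.
Isola vs Juniper: 7 to 6, Isola.
Isola–Lantern: Isola 10–3.
Juniper vs Lantern: Juniper preferred on 3+2 = 5 ballots; Lantern wins 8–5.
Every restaurant wins at least one matchup (Basil beats Maru; Dumpling House beats Basil; Maru beats Juniper; Isola beats Basil; Juniper beats Basil; Lantern beats Basil), so there is no Condorcet loser.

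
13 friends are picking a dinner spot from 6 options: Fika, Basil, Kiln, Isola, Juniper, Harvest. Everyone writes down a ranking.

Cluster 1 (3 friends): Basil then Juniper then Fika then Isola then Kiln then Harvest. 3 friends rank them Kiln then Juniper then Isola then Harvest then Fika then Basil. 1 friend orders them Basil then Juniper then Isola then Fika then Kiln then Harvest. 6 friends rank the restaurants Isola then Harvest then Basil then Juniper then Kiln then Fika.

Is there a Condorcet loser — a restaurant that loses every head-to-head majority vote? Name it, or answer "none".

Head-to-head results (13 friends):
Fika vs Basil: 3 to 10, Basil.
Fika vs Kiln: 4 to 9, Kiln.
Fika vs Isola: Fika preferred on 3 ballots; Isola wins 10–3.
Fika–Juniper: Juniper 13–0.
Fika vs Harvest: Fika preferred on 3+1 = 4 ballots; Harvest wins 9–4.
Basil vs Kiln: Basil wins 10–3.
Basil vs Isola: 4 to 9, Isola.
Basil vs Juniper: Basil wins 10–3.
Basil vs Harvest: Harvest wins 9–4.
Kiln vs Isola: Isola wins 10–3.
Kiln vs Juniper: Kiln preferred on 3 ballots; Juniper wins 10–3.
Kiln vs Harvest: 7 to 6, Kiln.
Isola vs Juniper: 6 to 7, Juniper.
Isola vs Harvest: Isola is ranked higher on 3+3+1+6 = 13 ballots, Harvest on 0. Isola wins 13–0.
Juniper–Harvest: Juniper 7–6.
Fika loses to every other restaurant — it is the Condorcet loser.

Fika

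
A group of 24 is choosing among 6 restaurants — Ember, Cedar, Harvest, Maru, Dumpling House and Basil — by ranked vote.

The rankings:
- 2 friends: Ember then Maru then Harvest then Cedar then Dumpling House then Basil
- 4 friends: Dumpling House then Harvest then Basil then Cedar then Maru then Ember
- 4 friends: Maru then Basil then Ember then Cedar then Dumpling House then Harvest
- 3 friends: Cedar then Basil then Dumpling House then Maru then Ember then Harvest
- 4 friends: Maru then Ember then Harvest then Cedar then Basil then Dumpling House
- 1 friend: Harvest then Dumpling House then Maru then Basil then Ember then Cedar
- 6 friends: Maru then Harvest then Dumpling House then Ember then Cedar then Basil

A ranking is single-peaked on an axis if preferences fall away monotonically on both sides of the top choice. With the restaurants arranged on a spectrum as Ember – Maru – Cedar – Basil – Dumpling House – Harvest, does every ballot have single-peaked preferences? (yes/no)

Axis positions: Ember=1, Maru=2, Cedar=3, Basil=4, Dumpling House=5, Harvest=6.
Type 1: ranking walks positions 1-2-6-3-5-4; Harvest is ranked above Cedar even though Cedar lies between Harvest and the peak Ember on the axis — preferences dip and rise again. Not single-peaked.
Type 2 (peak Dumpling House at position 5): ranking walks positions 5-6-4-3-2-1, expanding outward from the peak — single-peaked.
Type 3: ranking walks positions 2-4-1-3-5-6; Basil is ranked above Cedar even though Cedar lies between Basil and the peak Maru on the axis — preferences dip and rise again. Not single-peaked.
Type 4 (peak Cedar at position 3): ranking walks positions 3-4-5-2-1-6, expanding outward from the peak — single-peaked.
Type 5: ranking walks positions 2-1-6-3-4-5; Harvest is ranked above Cedar even though Cedar lies between Harvest and the peak Maru on the axis — preferences dip and rise again. Not single-peaked.
Type 6: ranking walks positions 6-5-2-4-1-3; Maru is ranked above Basil even though Basil lies between Maru and the peak Harvest on the axis — preferences dip and rise again. Not single-peaked.
Type 7: ranking walks positions 2-6-5-1-3-4; Harvest is ranked above Cedar even though Cedar lies between Harvest and the peak Maru on the axis — preferences dip and rise again. Not single-peaked.
Type 1 violates single-peakedness, so the profile is not single-peaked on this axis.

no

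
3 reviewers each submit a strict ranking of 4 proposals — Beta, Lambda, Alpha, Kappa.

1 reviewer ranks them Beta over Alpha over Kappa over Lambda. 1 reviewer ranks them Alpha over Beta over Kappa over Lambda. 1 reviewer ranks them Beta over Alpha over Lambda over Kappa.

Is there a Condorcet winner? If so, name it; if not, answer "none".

Beta

Pairwise majorities:
Beta vs Lambda: 1+1+1 = 3 for Beta, 0 for Lambda — Beta by 3–0.
Beta vs Alpha: 1+1 = 2 for Beta, 1 for Alpha — Beta by 2–1.
Beta vs Kappa: Beta wins 3–0.
Lambda vs Alpha: Alpha, 3–0.
Lambda vs Kappa: Kappa wins 2–1.
Alpha–Kappa: Alpha 3–0.
Beta defeats every rival head-to-head and is the Condorcet winner.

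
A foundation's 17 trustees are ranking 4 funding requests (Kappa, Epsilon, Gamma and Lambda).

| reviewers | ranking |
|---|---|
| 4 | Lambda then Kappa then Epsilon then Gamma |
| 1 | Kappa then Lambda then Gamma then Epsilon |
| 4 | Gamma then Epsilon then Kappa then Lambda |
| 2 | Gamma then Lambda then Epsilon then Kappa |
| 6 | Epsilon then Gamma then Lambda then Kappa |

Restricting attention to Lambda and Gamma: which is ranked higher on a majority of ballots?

Gamma

Ballots ranking Lambda above Gamma: 4 + 1 = 5.
Ballots ranking Gamma above Lambda: 17 − 5 = 12.
Gamma wins the head-to-head 12–5.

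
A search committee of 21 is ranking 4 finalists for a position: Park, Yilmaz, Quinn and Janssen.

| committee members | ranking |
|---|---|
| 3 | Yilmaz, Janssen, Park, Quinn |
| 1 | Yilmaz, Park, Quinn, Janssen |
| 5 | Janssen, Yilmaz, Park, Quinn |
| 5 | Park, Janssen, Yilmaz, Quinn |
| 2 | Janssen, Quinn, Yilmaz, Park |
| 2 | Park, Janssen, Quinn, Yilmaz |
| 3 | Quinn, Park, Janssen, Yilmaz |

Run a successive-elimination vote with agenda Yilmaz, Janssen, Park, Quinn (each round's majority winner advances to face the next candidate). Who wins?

Park

Round 1: Yilmaz vs Janssen — 4–17, Janssen advances.
Round 2: Janssen vs Park — 10–11, Park advances.
Round 3: Park vs Quinn — 16–5, Park advances.
Park survives the agenda.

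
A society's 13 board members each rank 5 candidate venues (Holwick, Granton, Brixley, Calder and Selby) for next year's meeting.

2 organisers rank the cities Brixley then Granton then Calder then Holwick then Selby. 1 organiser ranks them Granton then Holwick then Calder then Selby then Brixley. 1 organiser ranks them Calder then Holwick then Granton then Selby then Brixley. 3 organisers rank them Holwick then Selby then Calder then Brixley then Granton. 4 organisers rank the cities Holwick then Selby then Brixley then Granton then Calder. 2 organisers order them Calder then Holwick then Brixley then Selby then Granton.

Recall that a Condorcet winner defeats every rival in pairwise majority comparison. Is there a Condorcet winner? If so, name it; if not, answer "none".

Head-to-head results (13 organisers):
Holwick vs Granton: 1+3+4+2 = 10 for Holwick, 3 for Granton — Holwick by 10–3.
Holwick vs Brixley: Holwick wins 11–2.
Holwick vs Calder: Holwick wins 8–5.
Holwick vs Selby: 2+1+1+3+4+2 = 13 for Holwick, 0 for Selby — Holwick by 13–0.
Granton vs Brixley: Brixley wins 11–2.
Granton vs Calder: Granton, 7–6.
Granton vs Selby: Selby, 9–4.
Brixley vs Calder: Brixley is ranked higher on 2+4 = 6 ballots, Calder on 7. Calder wins 7–6.
Brixley vs Selby: 2+2 = 4 for Brixley, 9 for Selby — Selby by 9–4.
Calder vs Selby: Selby wins 7–6.
Holwick beats each of Granton, Brixley, Calder, Selby — Holwick is the Condorcet winner.

Holwick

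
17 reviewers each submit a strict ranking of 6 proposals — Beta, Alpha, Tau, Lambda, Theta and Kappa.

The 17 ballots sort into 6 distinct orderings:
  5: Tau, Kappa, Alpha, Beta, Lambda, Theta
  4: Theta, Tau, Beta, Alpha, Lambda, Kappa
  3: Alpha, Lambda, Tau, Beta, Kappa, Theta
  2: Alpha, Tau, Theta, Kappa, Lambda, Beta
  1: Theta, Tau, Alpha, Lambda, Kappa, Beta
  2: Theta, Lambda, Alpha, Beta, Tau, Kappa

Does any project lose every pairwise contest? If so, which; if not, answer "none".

Kappa

Pairwise majorities:
Beta vs Alpha: 4 to 13, Alpha.
Beta vs Tau: 2 to 15, Tau.
Beta vs Lambda: Beta preferred on 5+4 = 9 ballots; Beta wins 9–8.
Beta vs Theta: Beta preferred on 5+3 = 8 ballots; Theta wins 9–8.
Beta vs Kappa: 4+3+2 = 9 for Beta, 8 for Kappa — Beta by 9–8.
Alpha vs Tau: Alpha is ranked higher on 3+2+2 = 7 ballots, Tau on 10. Tau wins 10–7.
Alpha vs Lambda: Alpha preferred on 5+4+3+2+1 = 15 ballots; Alpha wins 15–2.
Alpha vs Theta: 5+3+2 = 10 for Alpha, 7 for Theta — Alpha by 10–7.
Alpha vs Kappa: Alpha wins 12–5.
Tau vs Lambda: Tau, 12–5.
Tau vs Theta: Tau wins 10–7.
Tau vs Kappa: 5+4+3+2+1+2 = 17 for Tau, 0 for Kappa — Tau by 17–0.
Lambda vs Theta: Lambda is ranked higher on 5+3 = 8 ballots, Theta on 9. Theta wins 9–8.
Lambda–Kappa: Lambda 10–7.
Theta vs Kappa: Theta, 9–8.
Only Kappa has no wins; Kappa is the Condorcet loser.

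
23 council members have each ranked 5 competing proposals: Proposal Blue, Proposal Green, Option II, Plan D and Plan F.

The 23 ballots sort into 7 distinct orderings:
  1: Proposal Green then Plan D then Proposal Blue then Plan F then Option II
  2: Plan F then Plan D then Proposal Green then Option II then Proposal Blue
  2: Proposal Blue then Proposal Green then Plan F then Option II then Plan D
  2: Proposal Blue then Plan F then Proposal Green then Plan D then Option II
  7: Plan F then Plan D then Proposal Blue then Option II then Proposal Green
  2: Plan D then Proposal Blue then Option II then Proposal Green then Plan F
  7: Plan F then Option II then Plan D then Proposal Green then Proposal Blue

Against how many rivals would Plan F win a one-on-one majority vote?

4

Plan F against each rival (23 council members):
Plan F vs Proposal Blue: Plan F wins 16–7.
Plan F–Proposal Green: Plan F 18–5.
Plan F vs Option II: Plan F wins 21–2.
Plan F vs Plan D: Plan F preferred on 2+2+2+7+7 = 20 ballots; Plan F wins 20–3.
Plan F beats Proposal Blue, Proposal Green, Option II, Plan D — 4 pairwise wins.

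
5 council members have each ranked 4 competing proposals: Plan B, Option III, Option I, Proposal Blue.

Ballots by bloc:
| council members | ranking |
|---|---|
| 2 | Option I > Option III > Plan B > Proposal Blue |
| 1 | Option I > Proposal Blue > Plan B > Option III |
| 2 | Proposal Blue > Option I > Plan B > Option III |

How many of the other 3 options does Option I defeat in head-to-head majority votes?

3

Option I against each rival (5 council members):
Option I vs Plan B: Option I, 5–0.
Option I–Option III: Option I 5–0.
Option I vs Proposal Blue: Option I is ranked higher on 2+1 = 3 ballots, Proposal Blue on 2. Option I wins 3–2.
Option I beats Plan B, Option III, Proposal Blue — 3 pairwise wins.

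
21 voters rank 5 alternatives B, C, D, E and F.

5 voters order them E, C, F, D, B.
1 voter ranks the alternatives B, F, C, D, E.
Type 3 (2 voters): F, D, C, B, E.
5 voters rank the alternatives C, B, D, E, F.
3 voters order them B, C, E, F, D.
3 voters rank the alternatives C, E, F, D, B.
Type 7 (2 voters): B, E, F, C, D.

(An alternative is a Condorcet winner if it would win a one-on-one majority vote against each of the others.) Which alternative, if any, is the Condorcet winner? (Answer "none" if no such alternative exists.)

C

Pairwise majorities:
B vs C: B preferred on 1+3+2 = 6 ballots; C wins 15–6.
B vs D: B is ranked higher on 1+5+3+2 = 11 ballots, D on 10. B wins 11–10.
B vs E: B is ranked higher on 1+2+5+3+2 = 13 ballots, E on 8. B wins 13–8.
B vs F: B is ranked higher on 1+5+3+2 = 11 ballots, F on 10. B wins 11–10.
C vs D: 5+1+5+3+3+2 = 19 for C, 2 for D — C by 19–2.
C vs E: C is ranked higher on 1+2+5+3+3 = 14 ballots, E on 7. C wins 14–7.
C vs F: C is ranked higher on 5+5+3+3 = 16 ballots, F on 5. C wins 16–5.
D vs E: D is ranked higher on 1+2+5 = 8 ballots, E on 13. E wins 13–8.
D vs F: 5 for D, 16 for F — F by 16–5.
E vs F: E is ranked higher on 5+5+3+3+2 = 18 ballots, F on 3. E wins 18–3.
C defeats every rival head-to-head and is the Condorcet winner.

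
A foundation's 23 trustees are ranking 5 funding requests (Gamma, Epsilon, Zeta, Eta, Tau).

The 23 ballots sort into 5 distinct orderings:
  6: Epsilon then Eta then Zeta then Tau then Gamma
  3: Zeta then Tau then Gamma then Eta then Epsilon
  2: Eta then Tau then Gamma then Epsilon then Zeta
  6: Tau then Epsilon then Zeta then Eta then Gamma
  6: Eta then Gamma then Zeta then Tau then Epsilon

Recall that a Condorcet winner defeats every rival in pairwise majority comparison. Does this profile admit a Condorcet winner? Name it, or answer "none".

Head-to-head results (23 reviewers):
Gamma vs Epsilon: 3+2+6 = 11 for Gamma, 12 for Epsilon — Epsilon by 12–11.
Gamma vs Zeta: Gamma preferred on 2+6 = 8 ballots; Zeta wins 15–8.
Gamma vs Eta: 3 to 20, Eta.
Gamma vs Tau: 6 for Gamma, 17 for Tau — Tau by 17–6.
Epsilon vs Zeta: Epsilon preferred on 6+2+6 = 14 ballots; Epsilon wins 14–9.
Epsilon vs Eta: 12 to 11, Epsilon.
Epsilon vs Tau: 6 for Epsilon, 17 for Tau — Tau by 17–6.
Zeta vs Eta: 3+6 = 9 for Zeta, 14 for Eta — Eta by 14–9.
Zeta vs Tau: Zeta preferred on 6+3+6 = 15 ballots; Zeta wins 15–8.
Eta vs Tau: 6+2+6 = 14 for Eta, 9 for Tau — Eta by 14–9.
Each project drops at least one matchup (Gamma loses to Epsilon; Epsilon loses to Tau; Zeta loses to Epsilon; Eta loses to Epsilon; Tau loses to Zeta); the cycle Epsilon > Zeta > Tau > Epsilon rules out a Condorcet winner.

none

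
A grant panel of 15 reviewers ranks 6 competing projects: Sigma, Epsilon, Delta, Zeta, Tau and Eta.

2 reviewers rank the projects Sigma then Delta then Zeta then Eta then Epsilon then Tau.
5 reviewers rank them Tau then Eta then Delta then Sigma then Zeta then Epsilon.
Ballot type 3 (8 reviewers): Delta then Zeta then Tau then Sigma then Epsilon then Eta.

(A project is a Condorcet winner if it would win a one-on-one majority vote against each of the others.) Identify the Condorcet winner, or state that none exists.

Delta

Check each pair by majority over 15 ballots:
Sigma–Epsilon: Sigma 15–0.
Sigma vs Delta: Delta wins 13–2.
Sigma vs Zeta: Zeta wins 8–7.
Sigma–Tau: Tau 13–2.
Sigma vs Eta: Sigma, 10–5.
Epsilon–Delta: Delta 15–0.
Epsilon–Zeta: Zeta 15–0.
Epsilon vs Tau: Tau, 13–2.
Epsilon–Eta: Epsilon 8–7.
Delta–Zeta: Delta 15–0.
Delta vs Tau: Delta wins 10–5.
Delta vs Eta: Delta, 10–5.
Zeta–Tau: Zeta 10–5.
Zeta–Eta: Zeta 10–5.
Tau vs Eta: Tau wins 13–2.
Only Delta has no losses; Delta is the Condorcet winner.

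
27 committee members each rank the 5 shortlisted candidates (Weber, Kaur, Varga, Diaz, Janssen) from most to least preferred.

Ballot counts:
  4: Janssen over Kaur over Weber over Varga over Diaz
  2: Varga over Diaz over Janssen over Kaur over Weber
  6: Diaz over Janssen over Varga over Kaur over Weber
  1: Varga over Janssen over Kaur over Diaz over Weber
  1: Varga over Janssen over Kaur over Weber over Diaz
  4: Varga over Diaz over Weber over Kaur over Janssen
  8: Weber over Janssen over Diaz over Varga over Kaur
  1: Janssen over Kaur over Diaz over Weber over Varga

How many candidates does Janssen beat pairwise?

Janssen against each rival (27 committee members):
Janssen vs Weber: Janssen, 15–12.
Janssen–Kaur: Janssen 23–4.
Janssen vs Varga: 4+6+8+1 = 19 for Janssen, 8 for Varga — Janssen by 19–8.
Janssen vs Diaz: Janssen preferred on 4+1+1+8+1 = 15 ballots; Janssen wins 15–12.
Janssen beats Weber, Kaur, Varga, Diaz — 4 pairwise wins.

4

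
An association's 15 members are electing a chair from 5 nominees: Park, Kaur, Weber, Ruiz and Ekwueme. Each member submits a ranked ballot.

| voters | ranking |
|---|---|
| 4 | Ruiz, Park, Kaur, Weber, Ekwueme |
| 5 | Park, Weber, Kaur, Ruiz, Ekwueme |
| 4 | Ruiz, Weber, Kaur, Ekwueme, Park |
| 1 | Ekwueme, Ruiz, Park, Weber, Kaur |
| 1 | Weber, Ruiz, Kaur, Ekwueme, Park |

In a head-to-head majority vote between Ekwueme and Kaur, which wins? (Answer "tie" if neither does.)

Ballots ranking Ekwueme above Kaur: 1.
Ballots ranking Kaur above Ekwueme: 15 − 1 = 14.
Kaur wins the head-to-head 14–1.

Kaur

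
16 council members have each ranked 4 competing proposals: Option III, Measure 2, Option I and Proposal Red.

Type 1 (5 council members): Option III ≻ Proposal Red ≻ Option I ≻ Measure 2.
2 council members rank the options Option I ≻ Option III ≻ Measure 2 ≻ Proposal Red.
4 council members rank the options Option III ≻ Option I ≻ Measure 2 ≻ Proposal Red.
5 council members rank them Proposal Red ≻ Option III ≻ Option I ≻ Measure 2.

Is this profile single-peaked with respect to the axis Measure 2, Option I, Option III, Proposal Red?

yes

Axis positions: Measure 2=1, Option I=2, Option III=3, Proposal Red=4.
Type 1 (peak Option III at position 3): ranking walks positions 3-4-2-1, expanding outward from the peak — single-peaked.
Type 2 (peak Option I at position 2): ranking walks positions 2-3-1-4, expanding outward from the peak — single-peaked.
Type 3 (peak Option III at position 3): ranking walks positions 3-2-1-4, expanding outward from the peak — single-peaked.
Type 4 (peak Proposal Red at position 4): ranking walks positions 4-3-2-1, expanding outward from the peak — single-peaked.
Every ranking is single-peaked on this axis.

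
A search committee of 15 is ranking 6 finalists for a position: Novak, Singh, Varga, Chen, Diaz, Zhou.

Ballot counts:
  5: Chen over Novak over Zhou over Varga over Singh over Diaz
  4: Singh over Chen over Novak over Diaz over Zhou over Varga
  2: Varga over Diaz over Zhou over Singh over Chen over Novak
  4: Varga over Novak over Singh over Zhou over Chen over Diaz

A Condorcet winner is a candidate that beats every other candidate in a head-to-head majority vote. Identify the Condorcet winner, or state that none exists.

Head-to-head results (15 committee members):
Novak vs Singh: Novak is ranked higher on 5+4 = 9 ballots, Singh on 6. Novak wins 9–6.
Novak vs Varga: 5+4 = 9 for Novak, 6 for Varga — Novak by 9–6.
Novak vs Chen: 4 to 11, Chen.
Novak vs Diaz: Novak preferred on 5+4+4 = 13 ballots; Novak wins 13–2.
Novak vs Zhou: Novak preferred on 5+4+4 = 13 ballots; Novak wins 13–2.
Singh vs Varga: 4 for Singh, 11 for Varga — Varga by 11–4.
Singh vs Chen: 4+2+4 = 10 for Singh, 5 for Chen — Singh by 10–5.
Singh vs Diaz: 13 to 2, Singh.
Singh vs Zhou: Singh is ranked higher on 4+4 = 8 ballots, Zhou on 7. Singh wins 8–7.
Varga vs Chen: Varga is ranked higher on 2+4 = 6 ballots, Chen on 9. Chen wins 9–6.
Varga vs Diaz: Varga preferred on 5+2+4 = 11 ballots; Varga wins 11–4.
Varga vs Zhou: 2+4 = 6 for Varga, 9 for Zhou — Zhou by 9–6.
Chen vs Diaz: 5+4+4 = 13 for Chen, 2 for Diaz — Chen by 13–2.
Chen vs Zhou: Chen is ranked higher on 5+4 = 9 ballots, Zhou on 6. Chen wins 9–6.
Diaz vs Zhou: 6 to 9, Zhou.
Each candidate drops at least one matchup (Novak loses to Chen; Singh loses to Novak; Varga loses to Novak; Chen loses to Singh; Diaz loses to Novak; Zhou loses to Novak); the cycle Novak > Singh > Chen > Novak rules out a Condorcet winner.

none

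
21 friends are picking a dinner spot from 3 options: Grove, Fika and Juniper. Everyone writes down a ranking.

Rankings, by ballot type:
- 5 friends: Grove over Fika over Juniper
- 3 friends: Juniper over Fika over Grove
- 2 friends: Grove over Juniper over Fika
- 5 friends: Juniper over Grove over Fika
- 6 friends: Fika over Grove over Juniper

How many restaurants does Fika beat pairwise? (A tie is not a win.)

Fika against each rival (21 friends):
Fika vs Grove: Grove wins 12–9.
Fika vs Juniper: 11 to 10, Fika.
Fika beats Juniper; loses to Grove — 1 pairwise win.

1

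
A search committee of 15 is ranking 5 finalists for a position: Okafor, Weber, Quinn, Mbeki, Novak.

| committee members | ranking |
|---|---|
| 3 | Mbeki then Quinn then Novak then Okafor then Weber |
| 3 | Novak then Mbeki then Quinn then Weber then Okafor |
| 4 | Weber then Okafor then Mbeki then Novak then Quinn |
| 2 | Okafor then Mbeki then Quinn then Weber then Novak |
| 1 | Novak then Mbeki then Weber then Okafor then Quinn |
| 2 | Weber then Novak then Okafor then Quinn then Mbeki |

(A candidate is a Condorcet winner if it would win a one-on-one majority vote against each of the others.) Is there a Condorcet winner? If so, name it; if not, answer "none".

Head-to-head results (15 committee members):
Okafor vs Weber: Okafor is ranked higher on 3+2 = 5 ballots, Weber on 10. Weber wins 10–5.
Okafor vs Quinn: 4+2+1+2 = 9 for Okafor, 6 for Quinn — Okafor by 9–6.
Okafor vs Mbeki: 8 to 7, Okafor.
Okafor vs Novak: Novak wins 9–6.
Weber vs Quinn: Quinn, 8–7.
Weber vs Mbeki: Mbeki wins 9–6.
Weber–Novak: Weber 8–7.
Quinn–Mbeki: Mbeki 13–2.
Quinn vs Novak: 3+2 = 5 for Quinn, 10 for Novak — Novak by 10–5.
Mbeki vs Novak: Mbeki is ranked higher on 3+4+2 = 9 ballots, Novak on 6. Mbeki wins 9–6.
No candidate is unbeaten: Okafor loses to Weber; Weber loses to Quinn; Quinn loses to Okafor; Mbeki loses to Okafor; Novak loses to Weber. In particular Okafor beats Quinn beats Weber beats Okafor is a majority cycle — no Condorcet winner exists.

none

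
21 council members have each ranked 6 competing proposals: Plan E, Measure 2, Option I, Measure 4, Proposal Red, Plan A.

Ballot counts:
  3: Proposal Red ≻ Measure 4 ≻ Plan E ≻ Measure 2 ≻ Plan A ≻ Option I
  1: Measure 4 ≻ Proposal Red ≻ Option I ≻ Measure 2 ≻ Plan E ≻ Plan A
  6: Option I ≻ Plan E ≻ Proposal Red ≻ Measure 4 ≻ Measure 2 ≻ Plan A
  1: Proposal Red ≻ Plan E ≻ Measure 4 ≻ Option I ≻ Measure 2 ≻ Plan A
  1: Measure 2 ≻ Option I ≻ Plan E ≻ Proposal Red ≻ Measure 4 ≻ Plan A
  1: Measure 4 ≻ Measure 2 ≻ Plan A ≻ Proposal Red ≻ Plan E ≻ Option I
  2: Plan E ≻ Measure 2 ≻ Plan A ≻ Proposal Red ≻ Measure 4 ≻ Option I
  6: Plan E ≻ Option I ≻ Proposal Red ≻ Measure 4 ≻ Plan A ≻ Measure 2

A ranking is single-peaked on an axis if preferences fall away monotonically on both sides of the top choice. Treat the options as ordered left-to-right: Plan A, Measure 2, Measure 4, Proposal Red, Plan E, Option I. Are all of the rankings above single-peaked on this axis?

no

Axis positions: Plan A=1, Measure 2=2, Measure 4=3, Proposal Red=4, Plan E=5, Option I=6.
Faction 1 (peak Proposal Red at position 4): ranking walks positions 4-3-5-2-1-6, expanding outward from the peak — single-peaked.
Faction 2: ranking walks positions 3-4-6-2-5-1; Option I is ranked above Plan E even though Plan E lies between Option I and the peak Measure 4 on the axis — preferences dip and rise again. Not single-peaked.
Faction 3 (peak Option I at position 6): ranking walks positions 6-5-4-3-2-1, expanding outward from the peak — single-peaked.
Faction 4 (peak Proposal Red at position 4): ranking walks positions 4-5-3-6-2-1, expanding outward from the peak — single-peaked.
Faction 5: ranking walks positions 2-6-5-4-3-1; Option I is ranked above Measure 4 even though Measure 4 lies between Option I and the peak Measure 2 on the axis — preferences dip and rise again. Not single-peaked.
Faction 6 (peak Measure 4 at position 3): ranking walks positions 3-2-1-4-5-6, expanding outward from the peak — single-peaked.
Faction 7: ranking walks positions 5-2-1-4-3-6; Measure 2 is ranked above Proposal Red even though Proposal Red lies between Measure 2 and the peak Plan E on the axis — preferences dip and rise again. Not single-peaked.
Faction 8: ranking walks positions 5-6-4-3-1-2; Plan A is ranked above Measure 2 even though Measure 2 lies between Plan A and the peak Plan E on the axis — preferences dip and rise again. Not single-peaked.
Faction 2 violates single-peakedness, so the profile is not single-peaked on this axis.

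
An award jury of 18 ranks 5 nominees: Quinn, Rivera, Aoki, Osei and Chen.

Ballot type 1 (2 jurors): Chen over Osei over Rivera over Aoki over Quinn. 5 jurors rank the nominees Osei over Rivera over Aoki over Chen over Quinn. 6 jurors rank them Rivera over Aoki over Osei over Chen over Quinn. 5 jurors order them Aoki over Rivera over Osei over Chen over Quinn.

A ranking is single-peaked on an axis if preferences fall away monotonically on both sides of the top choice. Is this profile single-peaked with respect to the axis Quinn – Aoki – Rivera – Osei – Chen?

Axis positions: Quinn=1, Aoki=2, Rivera=3, Osei=4, Chen=5.
Ballot type 1 (peak Chen at position 5): ranking walks positions 5-4-3-2-1, expanding outward from the peak — single-peaked.
Ballot type 2 (peak Osei at position 4): ranking walks positions 4-3-2-5-1, expanding outward from the peak — single-peaked.
Ballot type 3 (peak Rivera at position 3): ranking walks positions 3-2-4-5-1, expanding outward from the peak — single-peaked.
Ballot type 4 (peak Aoki at position 2): ranking walks positions 2-3-4-5-1, expanding outward from the peak — single-peaked.
Every ranking is single-peaked on this axis.

yes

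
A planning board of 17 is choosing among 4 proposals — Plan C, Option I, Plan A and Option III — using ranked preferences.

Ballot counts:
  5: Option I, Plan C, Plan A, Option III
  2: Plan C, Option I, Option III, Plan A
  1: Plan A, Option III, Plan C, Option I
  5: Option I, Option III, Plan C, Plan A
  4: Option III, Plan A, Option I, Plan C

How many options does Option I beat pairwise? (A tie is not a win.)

Option I against each rival (17 council members):
Option I vs Plan C: Option I, 14–3.
Option I vs Plan A: 5+2+5 = 12 for Option I, 5 for Plan A — Option I by 12–5.
Option I–Option III: Option I 12–5.
Option I beats Plan C, Plan A, Option III — 3 pairwise wins.

3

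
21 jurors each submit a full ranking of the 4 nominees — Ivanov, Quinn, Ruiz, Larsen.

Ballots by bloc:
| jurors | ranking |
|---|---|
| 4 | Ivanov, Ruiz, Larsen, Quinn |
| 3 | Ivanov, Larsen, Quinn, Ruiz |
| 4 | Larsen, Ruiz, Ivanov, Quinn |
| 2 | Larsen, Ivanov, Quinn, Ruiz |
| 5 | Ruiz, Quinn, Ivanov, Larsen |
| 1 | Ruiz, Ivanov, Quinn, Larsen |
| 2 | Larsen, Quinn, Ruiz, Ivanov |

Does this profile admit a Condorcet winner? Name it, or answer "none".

Head-to-head results (21 jurors):
Ivanov vs Quinn: 4+3+4+2+1 = 14 for Ivanov, 7 for Quinn — Ivanov by 14–7.
Ivanov vs Ruiz: Ivanov preferred on 4+3+2 = 9 ballots; Ruiz wins 12–9.
Ivanov vs Larsen: 13 to 8, Ivanov.
Quinn vs Ruiz: 7 to 14, Ruiz.
Quinn vs Larsen: Quinn preferred on 5+1 = 6 ballots; Larsen wins 15–6.
Ruiz vs Larsen: 10 to 11, Larsen.
Every nominee loses at least once (Ivanov loses to Ruiz; Quinn loses to Ivanov; Ruiz loses to Larsen; Larsen loses to Ivanov). The majority relation contains the cycle Ivanov → Larsen → Ruiz → Ivanov, so there is no Condorcet winner.

none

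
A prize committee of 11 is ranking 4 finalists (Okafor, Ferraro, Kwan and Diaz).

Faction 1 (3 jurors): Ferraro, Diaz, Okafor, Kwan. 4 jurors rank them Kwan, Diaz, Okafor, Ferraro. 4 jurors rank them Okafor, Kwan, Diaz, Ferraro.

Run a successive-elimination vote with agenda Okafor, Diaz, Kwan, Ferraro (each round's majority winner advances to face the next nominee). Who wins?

Round 1: Okafor vs Diaz — 4–7, Diaz advances.
Round 2: Diaz vs Kwan — 3–8, Kwan advances.
Round 3: Kwan vs Ferraro — 8–3, Kwan advances.
The agenda winner is Kwan.

Kwan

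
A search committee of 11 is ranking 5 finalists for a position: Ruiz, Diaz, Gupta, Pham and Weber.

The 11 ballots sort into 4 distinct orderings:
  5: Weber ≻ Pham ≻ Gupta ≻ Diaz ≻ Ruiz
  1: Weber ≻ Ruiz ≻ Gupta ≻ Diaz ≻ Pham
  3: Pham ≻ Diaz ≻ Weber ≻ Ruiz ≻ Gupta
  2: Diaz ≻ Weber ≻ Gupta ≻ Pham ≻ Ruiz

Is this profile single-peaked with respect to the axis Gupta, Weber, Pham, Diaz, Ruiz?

Axis positions: Gupta=1, Weber=2, Pham=3, Diaz=4, Ruiz=5.
Bloc 1 (peak Weber at position 2): ranking walks positions 2-3-1-4-5, expanding outward from the peak — single-peaked.
Bloc 2: ranking walks positions 2-5-1-4-3; Ruiz is ranked above Pham even though Pham lies between Ruiz and the peak Weber on the axis — preferences dip and rise again. Not single-peaked.
Bloc 3 (peak Pham at position 3): ranking walks positions 3-4-2-5-1, expanding outward from the peak — single-peaked.
Bloc 4: ranking walks positions 4-2-1-3-5; Weber is ranked above Pham even though Pham lies between Weber and the peak Diaz on the axis — preferences dip and rise again. Not single-peaked.
Bloc 2 violates single-peakedness, so the profile is not single-peaked on this axis.

no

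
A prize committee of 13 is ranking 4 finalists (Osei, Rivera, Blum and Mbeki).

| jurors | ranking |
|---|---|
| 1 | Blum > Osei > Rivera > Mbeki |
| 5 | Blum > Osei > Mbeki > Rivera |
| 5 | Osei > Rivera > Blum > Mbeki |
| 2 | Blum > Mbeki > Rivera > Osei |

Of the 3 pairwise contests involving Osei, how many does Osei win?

Osei against each rival (13 jurors):
Osei vs Rivera: 1+5+5 = 11 for Osei, 2 for Rivera — Osei by 11–2.
Osei vs Blum: Blum wins 8–5.
Osei vs Mbeki: 1+5+5 = 11 for Osei, 2 for Mbeki — Osei by 11–2.
Osei beats Rivera, Mbeki; loses to Blum — 2 pairwise wins.

2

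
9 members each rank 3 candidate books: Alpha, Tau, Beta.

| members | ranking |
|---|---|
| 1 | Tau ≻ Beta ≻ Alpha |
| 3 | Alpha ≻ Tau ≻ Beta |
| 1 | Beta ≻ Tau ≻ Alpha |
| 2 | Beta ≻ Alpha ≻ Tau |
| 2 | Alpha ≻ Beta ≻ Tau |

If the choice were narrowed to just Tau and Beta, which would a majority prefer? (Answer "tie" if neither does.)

Beta

Ballots ranking Tau above Beta: 1 + 3 = 4.
Ballots ranking Beta above Tau: 9 − 4 = 5.
Beta wins the head-to-head 5–4.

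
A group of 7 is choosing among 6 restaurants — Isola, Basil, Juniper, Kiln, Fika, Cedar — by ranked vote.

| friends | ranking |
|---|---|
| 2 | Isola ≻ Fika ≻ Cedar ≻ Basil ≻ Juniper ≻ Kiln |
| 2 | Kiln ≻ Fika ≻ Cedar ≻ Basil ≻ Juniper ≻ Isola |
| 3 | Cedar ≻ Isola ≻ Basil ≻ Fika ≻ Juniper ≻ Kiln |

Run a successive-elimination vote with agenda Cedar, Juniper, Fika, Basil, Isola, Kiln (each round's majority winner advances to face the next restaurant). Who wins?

Isola

Round 1: Cedar vs Juniper — 7–0, Cedar advances.
Round 2: Cedar vs Fika — 3–4, Fika advances.
Round 3: Fika vs Basil — 4–3, Fika advances.
Round 4: Fika vs Isola — 2–5, Isola advances.
Round 5: Isola vs Kiln — 5–2, Isola advances.
The agenda winner is Isola.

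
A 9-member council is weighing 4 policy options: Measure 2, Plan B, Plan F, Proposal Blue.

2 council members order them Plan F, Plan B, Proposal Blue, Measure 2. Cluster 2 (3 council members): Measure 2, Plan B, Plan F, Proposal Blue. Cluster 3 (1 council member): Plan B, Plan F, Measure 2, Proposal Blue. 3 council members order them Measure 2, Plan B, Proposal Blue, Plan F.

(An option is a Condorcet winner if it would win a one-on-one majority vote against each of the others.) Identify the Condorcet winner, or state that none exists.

Pairwise majorities:
Measure 2 vs Plan B: Measure 2 preferred on 3+3 = 6 ballots; Measure 2 wins 6–3.
Measure 2 vs Plan F: Measure 2, 6–3.
Measure 2 vs Proposal Blue: Measure 2 is ranked higher on 3+1+3 = 7 ballots, Proposal Blue on 2. Measure 2 wins 7–2.
Plan B vs Plan F: Plan B wins 7–2.
Plan B vs Proposal Blue: Plan B, 9–0.
Plan F vs Proposal Blue: Plan F, 6–3.
Measure 2 wins every pairwise contest, so Measure 2 is the Condorcet winner.

Measure 2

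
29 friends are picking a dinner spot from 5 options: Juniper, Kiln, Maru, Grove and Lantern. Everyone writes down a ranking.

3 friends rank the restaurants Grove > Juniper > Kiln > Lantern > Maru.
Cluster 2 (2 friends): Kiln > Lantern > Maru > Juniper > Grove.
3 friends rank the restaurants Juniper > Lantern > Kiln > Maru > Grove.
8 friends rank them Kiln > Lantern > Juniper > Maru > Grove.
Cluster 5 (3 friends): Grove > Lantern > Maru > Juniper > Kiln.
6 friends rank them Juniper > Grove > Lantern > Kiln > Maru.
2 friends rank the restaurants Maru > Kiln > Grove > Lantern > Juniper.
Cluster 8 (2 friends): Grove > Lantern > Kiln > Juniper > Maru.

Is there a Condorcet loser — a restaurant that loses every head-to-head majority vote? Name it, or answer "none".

Pairwise majorities:
Juniper vs Kiln: Juniper is ranked higher on 3+3+3+6 = 15 ballots, Kiln on 14. Juniper wins 15–14.
Juniper vs Maru: Juniper is ranked higher on 3+3+8+6+2 = 22 ballots, Maru on 7. Juniper wins 22–7.
Juniper vs Grove: Juniper is ranked higher on 2+3+8+6 = 19 ballots, Grove on 10. Juniper wins 19–10.
Juniper vs Lantern: Juniper preferred on 3+3+6 = 12 ballots; Lantern wins 17–12.
Kiln vs Maru: Kiln is ranked higher on 3+2+3+8+6+2 = 24 ballots, Maru on 5. Kiln wins 24–5.
Kiln vs Grove: 2+3+8+2 = 15 for Kiln, 14 for Grove — Kiln by 15–14.
Kiln vs Lantern: Kiln wins 15–14.
Maru vs Grove: 15 to 14, Maru.
Maru vs Lantern: Lantern, 27–2.
Grove vs Lantern: Grove, 16–13.
No restaurant is winless: Juniper beats Kiln; Kiln beats Maru; Maru beats Grove; Grove beats Lantern; Lantern beats Juniper. There is no Condorcet loser.

none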